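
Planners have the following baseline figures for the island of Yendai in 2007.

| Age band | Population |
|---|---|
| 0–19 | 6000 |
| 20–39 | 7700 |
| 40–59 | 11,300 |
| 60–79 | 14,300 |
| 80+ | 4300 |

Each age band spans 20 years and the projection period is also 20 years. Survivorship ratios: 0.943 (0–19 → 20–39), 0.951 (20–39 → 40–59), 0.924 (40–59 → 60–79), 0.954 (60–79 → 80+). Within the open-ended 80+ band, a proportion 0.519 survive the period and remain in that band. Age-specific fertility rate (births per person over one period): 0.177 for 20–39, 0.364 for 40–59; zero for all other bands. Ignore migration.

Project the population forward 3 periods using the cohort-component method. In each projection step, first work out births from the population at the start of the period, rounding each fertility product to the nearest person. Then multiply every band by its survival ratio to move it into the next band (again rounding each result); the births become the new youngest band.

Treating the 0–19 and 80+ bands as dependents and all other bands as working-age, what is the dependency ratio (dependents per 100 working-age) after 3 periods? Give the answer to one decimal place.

— Period 1 —
Births: 7700 × 0.177 = 1363  |  11300 × 0.364 = 4113 → 5476
20–39: 6000 × 0.943 = 5658
40–59: 7700 × 0.951 = 7323
60–79: 11300 × 0.924 = 10441
80+: 14300 × 0.954 + 4300 × 0.519 = 13642 + 2232 = 15874
→ [5476, 5658, 7323, 10441, 15874]
— Period 2 —
Births: 5658 × 0.177 = 1001  |  7323 × 0.364 = 2666 → 3667
20–39: 5476 × 0.943 = 5164
40–59: 5658 × 0.951 = 5381
60–79: 7323 × 0.924 = 6766
80+: 10441 × 0.954 + 15874 × 0.519 = 9961 + 8239 = 18200
→ [3667, 5164, 5381, 6766, 18200]
— Period 3 —
Births: 5164 × 0.177 = 914  |  5381 × 0.364 = 1959 → 2873
20–39: 3667 × 0.943 = 3458
40–59: 5164 × 0.951 = 4911
60–79: 5381 × 0.924 = 4972
80+: 6766 × 0.954 + 18200 × 0.519 = 6455 + 9446 = 15901
→ [2873, 3458, 4911, 4972, 15901]
Dependents (band 0–19 + band 80+) = 2873 + 15901 = 18774; working-age = 13341; ratio = 18774/13341 × 100 = 140.7

140.7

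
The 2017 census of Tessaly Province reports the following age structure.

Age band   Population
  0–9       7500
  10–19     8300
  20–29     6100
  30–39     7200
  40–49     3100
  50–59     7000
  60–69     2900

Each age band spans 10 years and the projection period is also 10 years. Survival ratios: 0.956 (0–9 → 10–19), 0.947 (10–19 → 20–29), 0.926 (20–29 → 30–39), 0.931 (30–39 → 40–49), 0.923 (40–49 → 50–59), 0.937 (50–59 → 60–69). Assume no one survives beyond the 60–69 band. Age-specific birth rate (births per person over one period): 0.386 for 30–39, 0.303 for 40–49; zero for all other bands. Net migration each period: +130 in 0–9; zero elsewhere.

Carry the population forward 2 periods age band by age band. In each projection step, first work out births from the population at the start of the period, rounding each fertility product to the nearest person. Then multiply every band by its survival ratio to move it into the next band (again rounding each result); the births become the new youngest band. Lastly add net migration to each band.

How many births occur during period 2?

Numbering the bands 1..7 from youngest to oldest:
After projecting period 1:
Births: 7200 * 0.386 = 2779, 3100 * 0.303 = 939 → 3718
Band 2: 7500 * 0.956 = 7170
Band 3: 8300 * 0.947 = 7860
Band 4: 6100 * 0.926 = 5649
Band 5: 7200 * 0.931 = 6703
Band 6: 3100 * 0.923 = 2861
Band 7: 7000 * 0.937 = 6559
Net migration: Band 1 + 130 → 3848
Giving 3848 / 7170 / 7860 / 5649 / 6703 / 2861 / 6559.
After projecting period 2:
Births: 5649 * 0.386 = 2181, 6703 * 0.303 = 2031 → 4212
Band 2: 3848 * 0.956 = 3679
Band 3: 7170 * 0.947 = 6790
Band 4: 7860 * 0.926 = 7278
Band 5: 5649 * 0.931 = 5259
Band 6: 6703 * 0.923 = 6187
Band 7: 2861 * 0.937 = 2681
Net migration: Band 1 + 130 → 4342
Giving 4342 / 3679 / 6790 / 7278 / 5259 / 6187 / 2681.

4212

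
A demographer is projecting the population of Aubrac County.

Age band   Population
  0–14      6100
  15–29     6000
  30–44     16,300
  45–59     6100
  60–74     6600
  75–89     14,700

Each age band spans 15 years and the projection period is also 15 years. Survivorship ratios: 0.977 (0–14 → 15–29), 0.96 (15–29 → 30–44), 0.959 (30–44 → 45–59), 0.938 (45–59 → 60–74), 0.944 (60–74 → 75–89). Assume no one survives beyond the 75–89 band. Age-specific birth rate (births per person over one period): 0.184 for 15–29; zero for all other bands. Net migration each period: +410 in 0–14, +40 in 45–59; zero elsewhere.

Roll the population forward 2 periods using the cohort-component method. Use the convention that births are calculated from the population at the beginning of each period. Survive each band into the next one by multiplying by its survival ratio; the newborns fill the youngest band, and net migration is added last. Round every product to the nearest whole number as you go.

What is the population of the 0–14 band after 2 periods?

Call the groups 1 to 6, youngest first.
Period 1:
Births: 6000 × 0.184 = 1104
Group 2: 6100 × 0.977 = 5960
Group 3: 6000 × 0.96 = 5760
Group 4: 16300 × 0.959 = 15632
Group 5: 6100 × 0.938 = 5722
Group 6: 6600 × 0.944 = 6230
Net migration: Group 1 + 410 → 1514; Group 4 + 40 → 15672
Population now: 0–14=1514, 15–29=5960, 30–44=5760, 45–59=15672, 60–74=5722, 75–89=6230
Period 2:
Births: 5960 × 0.184 = 1097
Group 2: 1514 × 0.977 = 1479
Group 3: 5960 × 0.96 = 5722
Group 4: 5760 × 0.959 = 5524
Group 5: 15672 × 0.938 = 14700
Group 6: 5722 × 0.944 = 5402
Net migration: Group 1 + 410 → 1507; Group 4 + 40 → 5564
Population now: 0–14=1507, 15–29=1479, 30–44=5722, 45–59=5564, 60–74=14700, 75–89=5402

1507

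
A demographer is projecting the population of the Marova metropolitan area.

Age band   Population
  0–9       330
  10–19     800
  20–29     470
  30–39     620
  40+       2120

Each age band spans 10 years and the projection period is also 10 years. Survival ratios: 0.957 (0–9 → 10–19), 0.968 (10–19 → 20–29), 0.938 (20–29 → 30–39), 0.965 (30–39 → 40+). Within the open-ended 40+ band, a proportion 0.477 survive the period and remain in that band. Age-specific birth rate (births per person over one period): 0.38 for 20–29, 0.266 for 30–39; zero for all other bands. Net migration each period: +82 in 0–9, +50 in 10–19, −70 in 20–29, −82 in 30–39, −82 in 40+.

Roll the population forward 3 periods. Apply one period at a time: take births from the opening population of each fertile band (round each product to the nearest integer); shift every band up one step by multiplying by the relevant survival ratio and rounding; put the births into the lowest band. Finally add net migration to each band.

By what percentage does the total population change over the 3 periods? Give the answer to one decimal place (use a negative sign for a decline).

-46.4

(Bands numbered youngest = 1 to oldest = 5.)
Period 1:
Births: 470 × 0.38 = 179 ; 620 × 0.266 = 165 → total 344
Band 2: 330 × 0.957 = 316
Band 3: 800 × 0.968 = 774
Band 4: 470 × 0.938 = 441
Band 5: 620 × 0.965 + 2120 × 0.477 = 598 + 1011 = 1609
Net migration: Band 1 + 82 → 426; Band 2 + 50 → 366; Band 3 − 70 → 704; Band 4 − 82 → 359; Band 5 − 82 → 1527
Giving 426 / 366 / 704 / 359 / 1527.
Period 2:
Births: 704 × 0.38 = 268 ; 359 × 0.266 = 95 → total 363
Band 2: 426 × 0.957 = 408
Band 3: 366 × 0.968 = 354
Band 4: 704 × 0.938 = 660
Band 5: 359 × 0.965 + 1527 × 0.477 = 346 + 728 = 1074
Net migration: Band 1 + 82 → 445; Band 2 + 50 → 458; Band 3 − 70 → 284; Band 4 − 82 → 578; Band 5 − 82 → 992
Giving 445 / 458 / 284 / 578 / 992.
Period 3:
Births: 284 × 0.38 = 108 ; 578 × 0.266 = 154 → total 262
Band 2: 445 × 0.957 = 426
Band 3: 458 × 0.968 = 443
Band 4: 284 × 0.938 = 266
Band 5: 578 × 0.965 + 992 × 0.477 = 558 + 473 = 1031
Net migration: Band 1 + 82 → 344; Band 2 + 50 → 476; Band 3 − 70 → 373; Band 4 − 82 → 184; Band 5 − 82 → 949
Giving 344 / 476 / 373 / 184 / 949.
Total: 4340 → 2326; change = -2014; percentage change = -46.4%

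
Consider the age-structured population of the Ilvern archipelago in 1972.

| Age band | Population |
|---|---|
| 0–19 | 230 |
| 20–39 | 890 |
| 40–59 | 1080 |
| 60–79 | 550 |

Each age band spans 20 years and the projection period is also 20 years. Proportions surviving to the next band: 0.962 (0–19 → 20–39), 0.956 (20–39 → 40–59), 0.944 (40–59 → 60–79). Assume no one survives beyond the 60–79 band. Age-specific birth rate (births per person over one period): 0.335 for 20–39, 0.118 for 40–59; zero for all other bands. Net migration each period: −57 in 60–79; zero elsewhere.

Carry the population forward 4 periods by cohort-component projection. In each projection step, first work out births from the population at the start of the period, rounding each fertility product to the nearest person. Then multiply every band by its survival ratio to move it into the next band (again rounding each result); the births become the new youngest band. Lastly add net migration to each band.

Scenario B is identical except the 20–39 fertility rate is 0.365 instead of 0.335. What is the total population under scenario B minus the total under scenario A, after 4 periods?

After projecting period 1:
Births: 890 × 0.335 = 298, 1080 × 0.118 = 127 ⇒ total 425
20–39: 230 × 0.962 = 221
40–59: 890 × 0.956 = 851
60–79: 1080 × 0.944 = 1020
Net migration: 60–79 − 57 → 963
Population now: 0–19=425, 20–39=221, 40–59=851, 60–79=963
After projecting period 2:
Births: 221 × 0.335 = 74, 851 × 0.118 = 100 ⇒ total 174
20–39: 425 × 0.962 = 409
40–59: 221 × 0.956 = 211
60–79: 851 × 0.944 = 803
Net migration: 60–79 − 57 → 746
Population now: 0–19=174, 20–39=409, 40–59=211, 60–79=746
After projecting period 3:
Births: 409 × 0.335 = 137, 211 × 0.118 = 25 ⇒ total 162
20–39: 174 × 0.962 = 167
40–59: 409 × 0.956 = 391
60–79: 211 × 0.944 = 199
Net migration: 60–79 − 57 → 142
Population now: 0–19=162, 20–39=167, 40–59=391, 60–79=142
After projecting period 4:
Births: 167 × 0.335 = 56, 391 × 0.118 = 46 ⇒ total 102
20–39: 162 × 0.962 = 156
40–59: 167 × 0.956 = 160
60–79: 391 × 0.944 = 369
Net migration: 60–79 − 57 → 312
Population now: 0–19=102, 20–39=156, 40–59=160, 60–79=312
Scenario A total after 4 periods: 730
Scenario B projection —
After projecting period 1:
Births: 890 × 0.365 = 325, 1080 × 0.118 = 127 ⇒ total 452
20–39: 230 × 0.962 = 221
40–59: 890 × 0.956 = 851
60–79: 1080 × 0.944 = 1020
Net migration: 60–79 − 57 → 963
Population now: 0–19=452, 20–39=221, 40–59=851, 60–79=963
After projecting period 2:
Births: 221 × 0.365 = 81, 851 × 0.118 = 100 ⇒ total 181
20–39: 452 × 0.962 = 435
40–59: 221 × 0.956 = 211
60–79: 851 × 0.944 = 803
Net migration: 60–79 − 57 → 746
Population now: 0–19=181, 20–39=435, 40–59=211, 60–79=746
After projecting period 3:
Births: 435 × 0.365 = 159, 211 × 0.118 = 25 ⇒ total 184
20–39: 181 × 0.962 = 174
40–59: 435 × 0.956 = 416
60–79: 211 × 0.944 = 199
Net migration: 60–79 − 57 → 142
Population now: 0–19=184, 20–39=174, 40–59=416, 60–79=142
After projecting period 4:
Births: 174 × 0.365 = 64, 416 × 0.118 = 49 ⇒ total 113
20–39: 184 × 0.962 = 177
40–59: 174 × 0.956 = 166
60–79: 416 × 0.944 = 393
Net migration: 60–79 − 57 → 336
Population now: 0–19=113, 20–39=177, 40–59=166, 60–79=336
Scenario B total after 4 periods: 792
Difference B − A = 792 − 730 = 62

62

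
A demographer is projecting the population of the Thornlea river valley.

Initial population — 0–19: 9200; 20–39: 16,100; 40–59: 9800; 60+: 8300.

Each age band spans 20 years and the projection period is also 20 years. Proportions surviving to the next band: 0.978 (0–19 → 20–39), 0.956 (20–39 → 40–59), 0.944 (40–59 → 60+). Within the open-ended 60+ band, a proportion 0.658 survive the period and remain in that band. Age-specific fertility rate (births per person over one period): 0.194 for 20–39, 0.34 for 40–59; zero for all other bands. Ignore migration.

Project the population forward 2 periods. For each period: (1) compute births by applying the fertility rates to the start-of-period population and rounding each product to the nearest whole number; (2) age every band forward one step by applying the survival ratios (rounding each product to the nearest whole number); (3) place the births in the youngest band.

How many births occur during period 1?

Period 1.
Births: 16100 × 0.194 = 3123, 9800 × 0.34 = 3332 → 6455
20–39: 9200 × 0.978 = 8998
40–59: 16100 × 0.956 = 15392
60+: 9800 × 0.944 + 8300 × 0.658 = 9251 + 5461 = 14712
Giving 6455 / 8998 / 15392 / 14712.

6455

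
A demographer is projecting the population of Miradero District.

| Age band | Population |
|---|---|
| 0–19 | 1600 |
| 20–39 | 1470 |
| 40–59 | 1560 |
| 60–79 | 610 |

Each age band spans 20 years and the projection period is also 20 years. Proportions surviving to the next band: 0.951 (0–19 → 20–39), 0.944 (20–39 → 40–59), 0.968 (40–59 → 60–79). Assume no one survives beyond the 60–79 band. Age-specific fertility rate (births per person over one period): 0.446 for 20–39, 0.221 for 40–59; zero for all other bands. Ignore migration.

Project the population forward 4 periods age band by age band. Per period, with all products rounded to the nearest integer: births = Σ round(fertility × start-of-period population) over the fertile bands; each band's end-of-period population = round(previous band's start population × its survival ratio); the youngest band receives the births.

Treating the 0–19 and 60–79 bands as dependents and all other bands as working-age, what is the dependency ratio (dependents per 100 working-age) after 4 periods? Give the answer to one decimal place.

93.4

— Period 1 —
Births: 1470 × 0.446 = 656, 1560 × 0.221 = 345 — total 1001
20–39: 1600 × 0.951 = 1522
40–59: 1470 × 0.944 = 1388
60–79: 1560 × 0.968 = 1510
→ [1001, 1522, 1388, 1510]
— Period 2 —
Births: 1522 × 0.446 = 679, 1388 × 0.221 = 307 — total 986
20–39: 1001 × 0.951 = 952
40–59: 1522 × 0.944 = 1437
60–79: 1388 × 0.968 = 1344
→ [986, 952, 1437, 1344]
— Period 3 —
Births: 952 × 0.446 = 425, 1437 × 0.221 = 318 — total 743
20–39: 986 × 0.951 = 938
40–59: 952 × 0.944 = 899
60–79: 1437 × 0.968 = 1391
→ [743, 938, 899, 1391]
— Period 4 —
Births: 938 × 0.446 = 418, 899 × 0.221 = 199 — total 617
20–39: 743 × 0.951 = 707
40–59: 938 × 0.944 = 885
60–79: 899 × 0.968 = 870
→ [617, 707, 885, 870]
Dependents (band 0–19 + band 60–79) = 617 + 870 = 1487; working-age = 1592; ratio = 1487/1592 × 100 = 93.4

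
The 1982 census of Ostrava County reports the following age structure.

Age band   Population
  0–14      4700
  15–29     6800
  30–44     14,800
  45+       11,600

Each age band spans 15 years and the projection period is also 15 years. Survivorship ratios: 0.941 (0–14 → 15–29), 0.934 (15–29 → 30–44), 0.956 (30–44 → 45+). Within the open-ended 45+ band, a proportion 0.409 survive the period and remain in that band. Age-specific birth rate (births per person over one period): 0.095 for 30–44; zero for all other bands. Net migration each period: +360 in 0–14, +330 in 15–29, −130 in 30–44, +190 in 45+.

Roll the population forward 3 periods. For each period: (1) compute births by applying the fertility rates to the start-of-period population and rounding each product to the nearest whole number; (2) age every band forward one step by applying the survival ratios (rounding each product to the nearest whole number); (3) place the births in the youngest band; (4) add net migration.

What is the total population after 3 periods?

Period 1:
Births: 14800 * 0.095 = 1406
15–29: 4700 * 0.941 = 4423
30–44: 6800 * 0.934 = 6351
45+: 14800 * 0.956 + 11600 * 0.409 = 14149 + 4744 = 18893
Net migration: 0–14 + 360 → 1766; 15–29 + 330 → 4753; 30–44 − 130 → 6221; 45+ + 190 → 19083
Giving 1766 / 4753 / 6221 / 19083.
Period 2:
Births: 6221 * 0.095 = 591
15–29: 1766 * 0.941 = 1662
30–44: 4753 * 0.934 = 4439
45+: 6221 * 0.956 + 19083 * 0.409 = 5947 + 7805 = 13752
Net migration: 0–14 + 360 → 951; 15–29 + 330 → 1992; 30–44 − 130 → 4309; 45+ + 190 → 13942
Giving 951 / 1992 / 4309 / 13942.
Period 3:
Births: 4309 * 0.095 = 409
15–29: 951 * 0.941 = 895
30–44: 1992 * 0.934 = 1861
45+: 4309 * 0.956 + 13942 * 0.409 = 4119 + 5702 = 9821
Net migration: 0–14 + 360 → 769; 15–29 + 330 → 1225; 30–44 − 130 → 1731; 45+ + 190 → 10011
Giving 769 / 1225 / 1731 / 10011.
Total after period 3: 769 + 1225 + 1731 + 10011 = 13736

13736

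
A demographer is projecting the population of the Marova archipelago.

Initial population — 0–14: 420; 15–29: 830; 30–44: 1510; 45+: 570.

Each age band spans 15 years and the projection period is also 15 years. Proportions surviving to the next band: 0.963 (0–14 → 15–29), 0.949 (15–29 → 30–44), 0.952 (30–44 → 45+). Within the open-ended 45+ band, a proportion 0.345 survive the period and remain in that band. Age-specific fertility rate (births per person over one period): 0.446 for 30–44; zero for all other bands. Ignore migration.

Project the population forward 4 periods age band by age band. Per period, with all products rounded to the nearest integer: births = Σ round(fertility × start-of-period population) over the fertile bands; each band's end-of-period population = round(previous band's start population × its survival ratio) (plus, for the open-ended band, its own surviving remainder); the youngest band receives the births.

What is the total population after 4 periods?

Period 1.
Births: 1510 × 0.446 = 673
15–29: 420 × 0.963 = 404
30–44: 830 × 0.949 = 788
45+: 1510 × 0.952 + 570 × 0.345 = 1438 + 197 = 1635
Population now: 0–14=673, 15–29=404, 30–44=788, 45+=1635
Period 2.
Births: 788 × 0.446 = 351
15–29: 673 × 0.963 = 648
30–44: 404 × 0.949 = 383
45+: 788 × 0.952 + 1635 × 0.345 = 750 + 564 = 1314
Population now: 0–14=351, 15–29=648, 30–44=383, 45+=1314
Period 3.
Births: 383 × 0.446 = 171
15–29: 351 × 0.963 = 338
30–44: 648 × 0.949 = 615
45+: 383 × 0.952 + 1314 × 0.345 = 365 + 453 = 818
Population now: 0–14=171, 15–29=338, 30–44=615, 45+=818
Period 4.
Births: 615 × 0.446 = 274
15–29: 171 × 0.963 = 165
30–44: 338 × 0.949 = 321
45+: 615 × 0.952 + 818 × 0.345 = 585 + 282 = 867
Population now: 0–14=274, 15–29=165, 30–44=321, 45+=867
Total after period 4: 274 + 165 + 321 + 867 = 1627

1627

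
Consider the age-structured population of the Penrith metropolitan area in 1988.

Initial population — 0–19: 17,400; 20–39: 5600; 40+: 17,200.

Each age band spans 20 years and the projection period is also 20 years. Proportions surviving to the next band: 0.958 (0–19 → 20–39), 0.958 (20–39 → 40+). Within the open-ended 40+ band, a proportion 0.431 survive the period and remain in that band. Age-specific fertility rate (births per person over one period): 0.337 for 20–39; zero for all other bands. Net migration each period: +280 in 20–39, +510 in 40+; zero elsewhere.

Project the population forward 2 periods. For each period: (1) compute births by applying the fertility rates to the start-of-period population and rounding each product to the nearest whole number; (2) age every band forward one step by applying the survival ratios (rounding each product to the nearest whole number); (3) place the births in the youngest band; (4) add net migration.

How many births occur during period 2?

5712

After projecting period 1:
Births: 5600 × 0.337 = 1887
20–39: 17400 × 0.958 = 16669
40+: 5600 × 0.958 + 17200 × 0.431 = 5365 + 7413 = 12778
Net migration: 20–39 + 280 → 16949; 40+ + 510 → 13288
End of period: [1887, 16949, 13288]
After projecting period 2:
Births: 16949 × 0.337 = 5712
20–39: 1887 × 0.958 = 1808
40+: 16949 × 0.958 + 13288 × 0.431 = 16237 + 5727 = 21964
Net migration: 20–39 + 280 → 2088; 40+ + 510 → 22474
End of period: [5712, 2088, 22474]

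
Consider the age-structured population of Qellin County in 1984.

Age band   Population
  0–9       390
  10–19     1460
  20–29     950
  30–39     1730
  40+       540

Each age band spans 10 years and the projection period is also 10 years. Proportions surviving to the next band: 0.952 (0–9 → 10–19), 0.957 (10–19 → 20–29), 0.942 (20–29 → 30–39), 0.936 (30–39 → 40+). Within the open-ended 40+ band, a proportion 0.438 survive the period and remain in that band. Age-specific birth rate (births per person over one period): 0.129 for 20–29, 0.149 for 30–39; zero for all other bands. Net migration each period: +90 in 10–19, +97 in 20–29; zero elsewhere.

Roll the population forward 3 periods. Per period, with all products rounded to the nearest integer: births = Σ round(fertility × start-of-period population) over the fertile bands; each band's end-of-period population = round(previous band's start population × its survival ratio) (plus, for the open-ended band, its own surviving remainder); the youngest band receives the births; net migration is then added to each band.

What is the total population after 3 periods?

Numbering the groups 1..5 from youngest to oldest:
— Period 1 —
Births: 950 × 0.129 = 123 ; 1730 × 0.149 = 258 ⇒ total 381
Group 2: 390 × 0.952 = 371
Group 3: 1460 × 0.957 = 1397
Group 4: 950 × 0.942 = 895
Group 5: 1730 × 0.936 + 540 × 0.438 = 1619 + 237 = 1856
Net migration: Group 2 + 90 → 461; Group 3 + 97 → 1494
→ [381, 461, 1494, 895, 1856]
— Period 2 —
Births: 1494 × 0.129 = 193 ; 895 × 0.149 = 133 ⇒ total 326
Group 2: 381 × 0.952 = 363
Group 3: 461 × 0.957 = 441
Group 4: 1494 × 0.942 = 1407
Group 5: 895 × 0.936 + 1856 × 0.438 = 838 + 813 = 1651
Net migration: Group 2 + 90 → 453; Group 3 + 97 → 538
→ [326, 453, 538, 1407, 1651]
— Period 3 —
Births: 538 × 0.129 = 69 ; 1407 × 0.149 = 210 ⇒ total 279
Group 2: 326 × 0.952 = 310
Group 3: 453 × 0.957 = 434
Group 4: 538 × 0.942 = 507
Group 5: 1407 × 0.936 + 1651 × 0.438 = 1317 + 723 = 2040
Net migration: Group 2 + 90 → 400; Group 3 + 97 → 531
→ [279, 400, 531, 507, 2040]
Total after period 3: 279 + 400 + 531 + 507 + 2040 = 3757

3757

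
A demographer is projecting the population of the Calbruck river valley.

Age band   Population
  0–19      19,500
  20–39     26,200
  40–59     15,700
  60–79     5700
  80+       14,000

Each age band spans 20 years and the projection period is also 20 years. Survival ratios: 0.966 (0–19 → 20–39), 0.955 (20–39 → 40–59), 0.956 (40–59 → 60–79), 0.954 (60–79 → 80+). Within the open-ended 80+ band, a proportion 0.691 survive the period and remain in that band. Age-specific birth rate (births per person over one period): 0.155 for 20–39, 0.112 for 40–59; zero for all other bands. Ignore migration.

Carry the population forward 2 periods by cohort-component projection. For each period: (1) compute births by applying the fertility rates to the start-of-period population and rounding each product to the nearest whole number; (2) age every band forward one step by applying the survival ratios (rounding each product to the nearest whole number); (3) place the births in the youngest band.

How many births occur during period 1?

[period 1]
Births: 26200 × 0.155 = 4061  |  15700 × 0.112 = 1758 → 5819
20–39: 19500 × 0.966 = 18837
40–59: 26200 × 0.955 = 25021
60–79: 15700 × 0.956 = 15009
80+: 5700 × 0.954 + 14000 × 0.691 = 5438 + 9674 = 15112
End of period: [5819, 18837, 25021, 15009, 15112]

5819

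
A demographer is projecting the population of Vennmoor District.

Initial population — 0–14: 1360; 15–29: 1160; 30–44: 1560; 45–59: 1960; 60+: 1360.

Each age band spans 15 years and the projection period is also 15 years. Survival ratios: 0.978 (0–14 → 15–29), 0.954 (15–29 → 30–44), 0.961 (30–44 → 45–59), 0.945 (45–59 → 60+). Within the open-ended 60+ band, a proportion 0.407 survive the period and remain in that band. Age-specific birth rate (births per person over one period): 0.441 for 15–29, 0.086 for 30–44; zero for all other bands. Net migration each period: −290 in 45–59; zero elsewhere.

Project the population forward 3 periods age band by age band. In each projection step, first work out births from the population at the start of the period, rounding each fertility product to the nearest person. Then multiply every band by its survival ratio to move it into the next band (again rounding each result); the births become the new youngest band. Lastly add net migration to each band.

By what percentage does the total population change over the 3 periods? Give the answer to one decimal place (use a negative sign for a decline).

-43.5

Period 1.
Births: 1160 × 0.441 = 512  |  1560 × 0.086 = 134 → 646
15–29: 1360 × 0.978 = 1330
30–44: 1160 × 0.954 = 1107
45–59: 1560 × 0.961 = 1499
60+: 1960 × 0.945 + 1360 × 0.407 = 1852 + 554 = 2406
Net migration: 45–59 − 290 → 1209
Population now: 0–14=646, 15–29=1330, 30–44=1107, 45–59=1209, 60+=2406
Period 2.
Births: 1330 × 0.441 = 587  |  1107 × 0.086 = 95 → 682
15–29: 646 × 0.978 = 632
30–44: 1330 × 0.954 = 1269
45–59: 1107 × 0.961 = 1064
60+: 1209 × 0.945 + 2406 × 0.407 = 1143 + 979 = 2122
Net migration: 45–59 − 290 → 774
Population now: 0–14=682, 15–29=632, 30–44=1269, 45–59=774, 60+=2122
Period 3.
Births: 632 × 0.441 = 279  |  1269 × 0.086 = 109 → 388
15–29: 682 × 0.978 = 667
30–44: 632 × 0.954 = 603
45–59: 1269 × 0.961 = 1220
60+: 774 × 0.945 + 2122 × 0.407 = 731 + 864 = 1595
Net migration: 45–59 − 290 → 930
Population now: 0–14=388, 15–29=667, 30–44=603, 45–59=930, 60+=1595
Total: 7400 → 4183; change = -3217; percentage change = -43.5%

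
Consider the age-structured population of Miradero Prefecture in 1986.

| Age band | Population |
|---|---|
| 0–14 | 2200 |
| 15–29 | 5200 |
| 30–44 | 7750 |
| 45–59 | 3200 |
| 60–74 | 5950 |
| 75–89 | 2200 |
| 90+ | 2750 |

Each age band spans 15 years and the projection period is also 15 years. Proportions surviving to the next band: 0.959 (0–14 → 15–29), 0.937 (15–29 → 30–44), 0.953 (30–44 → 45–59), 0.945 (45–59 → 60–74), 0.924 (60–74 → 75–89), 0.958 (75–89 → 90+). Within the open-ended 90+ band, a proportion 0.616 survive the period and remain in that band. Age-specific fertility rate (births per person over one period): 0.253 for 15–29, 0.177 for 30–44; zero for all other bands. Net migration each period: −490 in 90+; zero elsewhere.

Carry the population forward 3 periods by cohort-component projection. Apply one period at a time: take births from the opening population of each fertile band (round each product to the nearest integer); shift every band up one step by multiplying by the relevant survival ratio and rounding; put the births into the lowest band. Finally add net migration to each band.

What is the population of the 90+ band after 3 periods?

Call the bands 1 to 7, youngest first.
Period 1.
Births: 5200 × 0.253 = 1316, 7750 × 0.177 = 1372 → total 2688
Band 2: 2200 × 0.959 = 2110
Band 3: 5200 × 0.937 = 4872
Band 4: 7750 × 0.953 = 7386
Band 5: 3200 × 0.945 = 3024
Band 6: 5950 × 0.924 = 5498
Band 7: 2200 × 0.958 + 2750 × 0.616 = 2108 + 1694 = 3802
Net migration: Band 7 − 490 → 3312
End of period: [2688, 2110, 4872, 7386, 3024, 5498, 3312]
Period 2.
Births: 2110 × 0.253 = 534, 4872 × 0.177 = 862 → total 1396
Band 2: 2688 × 0.959 = 2578
Band 3: 2110 × 0.937 = 1977
Band 4: 4872 × 0.953 = 4643
Band 5: 7386 × 0.945 = 6980
Band 6: 3024 × 0.924 = 2794
Band 7: 5498 × 0.958 + 3312 × 0.616 = 5267 + 2040 = 7307
Net migration: Band 7 − 490 → 6817
End of period: [1396, 2578, 1977, 4643, 6980, 2794, 6817]
Period 3.
Births: 2578 × 0.253 = 652, 1977 × 0.177 = 350 → total 1002
Band 2: 1396 × 0.959 = 1339
Band 3: 2578 × 0.937 = 2416
Band 4: 1977 × 0.953 = 1884
Band 5: 4643 × 0.945 = 4388
Band 6: 6980 × 0.924 = 6450
Band 7: 2794 × 0.958 + 6817 × 0.616 = 2677 + 4199 = 6876
Net migration: Band 7 − 490 → 6386
End of period: [1002, 1339, 2416, 1884, 4388, 6450, 6386]

6386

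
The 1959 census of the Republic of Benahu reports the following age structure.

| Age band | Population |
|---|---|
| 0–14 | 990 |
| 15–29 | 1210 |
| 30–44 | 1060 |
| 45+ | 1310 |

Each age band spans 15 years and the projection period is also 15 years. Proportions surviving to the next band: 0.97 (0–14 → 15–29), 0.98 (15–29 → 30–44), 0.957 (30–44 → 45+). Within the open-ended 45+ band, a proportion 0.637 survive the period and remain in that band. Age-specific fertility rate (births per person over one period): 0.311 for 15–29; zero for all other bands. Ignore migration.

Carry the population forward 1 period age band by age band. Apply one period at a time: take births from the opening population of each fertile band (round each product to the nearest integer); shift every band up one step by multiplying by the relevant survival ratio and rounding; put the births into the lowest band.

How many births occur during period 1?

376

After projecting period 1:
Births: 1210 × 0.311 = 376
15–29: 990 × 0.97 = 960
30–44: 1210 × 0.98 = 1186
45+: 1060 × 0.957 + 1310 × 0.637 = 1014 + 834 = 1848
→ [376, 960, 1186, 1848]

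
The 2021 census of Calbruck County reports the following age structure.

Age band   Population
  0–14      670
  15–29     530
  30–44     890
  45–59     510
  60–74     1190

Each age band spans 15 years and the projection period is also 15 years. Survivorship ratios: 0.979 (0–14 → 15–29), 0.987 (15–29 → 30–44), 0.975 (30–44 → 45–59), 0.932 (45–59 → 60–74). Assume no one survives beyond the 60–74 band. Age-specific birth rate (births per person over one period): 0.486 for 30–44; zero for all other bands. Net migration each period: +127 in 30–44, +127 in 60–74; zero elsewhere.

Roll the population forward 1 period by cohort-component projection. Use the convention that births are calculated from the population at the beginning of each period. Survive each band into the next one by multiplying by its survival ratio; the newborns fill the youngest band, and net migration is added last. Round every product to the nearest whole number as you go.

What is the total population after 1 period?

3209

[period 1]
Births: 890 × 0.486 = 433
15–29: 670 × 0.979 = 656
30–44: 530 × 0.987 = 523
45–59: 890 × 0.975 = 868
60–74: 510 × 0.932 = 475
Net migration: 30–44 + 127 → 650; 60–74 + 127 → 602
Population now: 0–14=433, 15–29=656, 30–44=650, 45–59=868, 60–74=602
Total after period 1: 433 + 656 + 650 + 868 + 602 = 3209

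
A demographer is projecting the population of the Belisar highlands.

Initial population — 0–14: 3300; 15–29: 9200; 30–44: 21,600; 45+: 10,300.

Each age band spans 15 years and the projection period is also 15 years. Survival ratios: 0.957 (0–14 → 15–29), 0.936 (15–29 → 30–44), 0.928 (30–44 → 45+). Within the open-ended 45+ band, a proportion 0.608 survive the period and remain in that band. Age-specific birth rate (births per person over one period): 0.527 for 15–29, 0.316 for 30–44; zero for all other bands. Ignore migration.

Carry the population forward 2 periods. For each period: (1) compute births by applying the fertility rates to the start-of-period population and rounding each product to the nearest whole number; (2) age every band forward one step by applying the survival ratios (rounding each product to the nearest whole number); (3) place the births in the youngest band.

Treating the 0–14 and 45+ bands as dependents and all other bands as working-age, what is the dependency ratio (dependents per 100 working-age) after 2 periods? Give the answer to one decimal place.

— Period 1 —
Births: 9200 × 0.527 = 4848  |  21600 × 0.316 = 6826 — total 11674
15–29: 3300 × 0.957 = 3158
30–44: 9200 × 0.936 = 8611
45+: 21600 × 0.928 + 10300 × 0.608 = 20045 + 6262 = 26307
Population now: 0–14=11674, 15–29=3158, 30–44=8611, 45+=26307
— Period 2 —
Births: 3158 × 0.527 = 1664  |  8611 × 0.316 = 2721 — total 4385
15–29: 11674 × 0.957 = 11172
30–44: 3158 × 0.936 = 2956
45+: 8611 × 0.928 + 26307 × 0.608 = 7991 + 15995 = 23986
Population now: 0–14=4385, 15–29=11172, 30–44=2956, 45+=23986
Dependents (band 0–14 + band 45+) = 4385 + 23986 = 28371; working-age = 14128; ratio = 28371/14128 × 100 = 200.8

200.8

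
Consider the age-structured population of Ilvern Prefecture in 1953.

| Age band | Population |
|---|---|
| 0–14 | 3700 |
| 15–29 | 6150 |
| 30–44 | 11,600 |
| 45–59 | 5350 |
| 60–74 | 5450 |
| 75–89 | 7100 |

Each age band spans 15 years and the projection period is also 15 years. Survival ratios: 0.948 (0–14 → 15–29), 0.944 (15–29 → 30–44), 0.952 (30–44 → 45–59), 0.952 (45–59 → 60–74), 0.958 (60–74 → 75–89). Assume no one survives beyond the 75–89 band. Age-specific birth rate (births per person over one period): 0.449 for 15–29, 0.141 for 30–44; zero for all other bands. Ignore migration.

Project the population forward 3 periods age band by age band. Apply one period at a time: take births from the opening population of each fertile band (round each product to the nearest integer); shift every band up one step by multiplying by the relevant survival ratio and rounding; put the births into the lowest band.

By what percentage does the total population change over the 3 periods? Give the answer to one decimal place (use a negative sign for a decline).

-31.3

Period 1.
Births: 6150 * 0.449 = 2761  |  11600 * 0.141 = 1636 → 4397
15–29: 3700 * 0.948 = 3508
30–44: 6150 * 0.944 = 5806
45–59: 11600 * 0.952 = 11043
60–74: 5350 * 0.952 = 5093
75–89: 5450 * 0.958 = 5221
→ [4397, 3508, 5806, 11043, 5093, 5221]
Period 2.
Births: 3508 * 0.449 = 1575  |  5806 * 0.141 = 819 → 2394
15–29: 4397 * 0.948 = 4168
30–44: 3508 * 0.944 = 3312
45–59: 5806 * 0.952 = 5527
60–74: 11043 * 0.952 = 10513
75–89: 5093 * 0.958 = 4879
→ [2394, 4168, 3312, 5527, 10513, 4879]
Period 3.
Births: 4168 * 0.449 = 1871  |  3312 * 0.141 = 467 → 2338
15–29: 2394 * 0.948 = 2270
30–44: 4168 * 0.944 = 3935
45–59: 3312 * 0.952 = 3153
60–74: 5527 * 0.952 = 5262
75–89: 10513 * 0.958 = 10071
→ [2338, 2270, 3935, 3153, 5262, 10071]
Total: 39350 → 27029; change = -12321; percentage change = -31.3%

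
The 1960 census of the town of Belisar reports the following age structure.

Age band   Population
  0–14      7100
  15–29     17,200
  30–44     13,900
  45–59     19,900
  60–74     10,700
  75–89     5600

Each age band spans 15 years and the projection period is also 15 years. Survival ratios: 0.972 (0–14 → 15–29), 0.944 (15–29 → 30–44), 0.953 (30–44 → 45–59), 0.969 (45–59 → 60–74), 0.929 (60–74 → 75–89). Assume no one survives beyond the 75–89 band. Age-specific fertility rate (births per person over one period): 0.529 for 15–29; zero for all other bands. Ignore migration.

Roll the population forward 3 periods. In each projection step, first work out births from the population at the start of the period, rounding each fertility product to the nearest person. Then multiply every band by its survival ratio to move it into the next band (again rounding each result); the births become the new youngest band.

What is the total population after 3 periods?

49704

Numbering the bands 1..6 from youngest to oldest:
[period 1]
Births: 17200 * 0.529 = 9099
Band 2: 7100 * 0.972 = 6901
Band 3: 17200 * 0.944 = 16237
Band 4: 13900 * 0.953 = 13247
Band 5: 19900 * 0.969 = 19283
Band 6: 10700 * 0.929 = 9940
End of period: [9099, 6901, 16237, 13247, 19283, 9940]
[period 2]
Births: 6901 * 0.529 = 3651
Band 2: 9099 * 0.972 = 8844
Band 3: 6901 * 0.944 = 6515
Band 4: 16237 * 0.953 = 15474
Band 5: 13247 * 0.969 = 12836
Band 6: 19283 * 0.929 = 17914
End of period: [3651, 8844, 6515, 15474, 12836, 17914]
[period 3]
Births: 8844 * 0.529 = 4678
Band 2: 3651 * 0.972 = 3549
Band 3: 8844 * 0.944 = 8349
Band 4: 6515 * 0.953 = 6209
Band 5: 15474 * 0.969 = 14994
Band 6: 12836 * 0.929 = 11925
End of period: [4678, 3549, 8349, 6209, 14994, 11925]
Total after period 3: 4678 + 3549 + 8349 + 6209 + 14994 + 11925 = 49704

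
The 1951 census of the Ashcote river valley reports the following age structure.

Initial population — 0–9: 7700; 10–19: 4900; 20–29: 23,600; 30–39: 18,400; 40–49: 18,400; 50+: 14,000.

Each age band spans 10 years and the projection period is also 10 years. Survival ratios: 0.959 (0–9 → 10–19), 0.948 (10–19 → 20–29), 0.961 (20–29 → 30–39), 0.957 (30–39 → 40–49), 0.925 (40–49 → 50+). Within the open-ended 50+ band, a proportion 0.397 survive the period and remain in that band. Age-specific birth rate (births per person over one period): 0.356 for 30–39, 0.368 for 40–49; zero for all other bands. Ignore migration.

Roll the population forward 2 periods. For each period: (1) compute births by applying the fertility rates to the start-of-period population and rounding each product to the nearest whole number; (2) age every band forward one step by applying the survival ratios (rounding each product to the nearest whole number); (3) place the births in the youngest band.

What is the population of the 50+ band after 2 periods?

Let band 1 be 0–9 through band 6 = 50+.
— Period 1 —
Births: 18400 × 0.356 = 6550 ; 18400 × 0.368 = 6771 → total 13321
Band 2: 7700 × 0.959 = 7384
Band 3: 4900 × 0.948 = 4645
Band 4: 23600 × 0.961 = 22680
Band 5: 18400 × 0.957 = 17609
Band 6: 18400 × 0.925 + 14000 × 0.397 = 17020 + 5558 = 22578
End of period: [13321, 7384, 4645, 22680, 17609, 22578]
— Period 2 —
Births: 22680 × 0.356 = 8074 ; 17609 × 0.368 = 6480 → total 14554
Band 2: 13321 × 0.959 = 12775
Band 3: 7384 × 0.948 = 7000
Band 4: 4645 × 0.961 = 4464
Band 5: 22680 × 0.957 = 21705
Band 6: 17609 × 0.925 + 22578 × 0.397 = 16288 + 8963 = 25251
End of period: [14554, 12775, 7000, 4464, 21705, 25251]

25251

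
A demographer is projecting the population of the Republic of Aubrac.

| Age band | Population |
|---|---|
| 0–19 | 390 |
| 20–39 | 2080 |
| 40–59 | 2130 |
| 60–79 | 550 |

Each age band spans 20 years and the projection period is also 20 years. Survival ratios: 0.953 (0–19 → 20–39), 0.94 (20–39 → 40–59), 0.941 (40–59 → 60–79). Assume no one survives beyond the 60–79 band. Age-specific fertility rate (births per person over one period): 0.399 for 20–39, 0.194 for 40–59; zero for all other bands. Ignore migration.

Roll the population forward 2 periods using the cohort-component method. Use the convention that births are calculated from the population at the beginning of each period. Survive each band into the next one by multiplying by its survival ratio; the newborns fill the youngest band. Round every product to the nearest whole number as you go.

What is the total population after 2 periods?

Let band 1 be 0–19 through band 4 = 60–79.
Period 1.
Births: 2080 * 0.399 = 830  |  2130 * 0.194 = 413 — total 1243
Band 2: 390 * 0.953 = 372
Band 3: 2080 * 0.94 = 1955
Band 4: 2130 * 0.941 = 2004
End of period: [1243, 372, 1955, 2004]
Period 2.
Births: 372 * 0.399 = 148  |  1955 * 0.194 = 379 — total 527
Band 2: 1243 * 0.953 = 1185
Band 3: 372 * 0.94 = 350
Band 4: 1955 * 0.941 = 1840
End of period: [527, 1185, 350, 1840]
Total after period 2: 527 + 1185 + 350 + 1840 = 3902

3902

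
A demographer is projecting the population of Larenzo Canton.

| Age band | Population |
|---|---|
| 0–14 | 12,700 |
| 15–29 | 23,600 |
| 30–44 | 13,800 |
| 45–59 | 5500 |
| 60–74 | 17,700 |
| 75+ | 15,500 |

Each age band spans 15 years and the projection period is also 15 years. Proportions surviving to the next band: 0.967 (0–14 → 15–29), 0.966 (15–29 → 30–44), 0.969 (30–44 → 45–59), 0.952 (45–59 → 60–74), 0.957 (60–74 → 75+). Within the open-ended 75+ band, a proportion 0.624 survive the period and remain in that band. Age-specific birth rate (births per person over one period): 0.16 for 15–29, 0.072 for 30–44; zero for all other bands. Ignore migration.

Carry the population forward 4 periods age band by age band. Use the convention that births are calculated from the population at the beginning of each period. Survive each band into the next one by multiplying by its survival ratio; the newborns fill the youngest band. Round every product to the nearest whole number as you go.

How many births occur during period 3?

1592

(Groups numbered youngest = 1 to oldest = 6.)
Period 1:
Births: 23600 × 0.16 = 3776  |  13800 × 0.072 = 994 — total 4770
Group 2: 12700 × 0.967 = 12281
Group 3: 23600 × 0.966 = 22798
Group 4: 13800 × 0.969 = 13372
Group 5: 5500 × 0.952 = 5236
Group 6: 17700 × 0.957 + 15500 × 0.624 = 16939 + 9672 = 26611
End of period: [4770, 12281, 22798, 13372, 5236, 26611]
Period 2:
Births: 12281 × 0.16 = 1965  |  22798 × 0.072 = 1641 — total 3606
Group 2: 4770 × 0.967 = 4613
Group 3: 12281 × 0.966 = 11863
Group 4: 22798 × 0.969 = 22091
Group 5: 13372 × 0.952 = 12730
Group 6: 5236 × 0.957 + 26611 × 0.624 = 5011 + 16605 = 21616
End of period: [3606, 4613, 11863, 22091, 12730, 21616]
Period 3:
Births: 4613 × 0.16 = 738  |  11863 × 0.072 = 854 — total 1592
Group 2: 3606 × 0.967 = 3487
Group 3: 4613 × 0.966 = 4456
Group 4: 11863 × 0.969 = 11495
Group 5: 22091 × 0.952 = 21031
Group 6: 12730 × 0.957 + 21616 × 0.624 = 12183 + 13488 = 25671
End of period: [1592, 3487, 4456, 11495, 21031, 25671]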